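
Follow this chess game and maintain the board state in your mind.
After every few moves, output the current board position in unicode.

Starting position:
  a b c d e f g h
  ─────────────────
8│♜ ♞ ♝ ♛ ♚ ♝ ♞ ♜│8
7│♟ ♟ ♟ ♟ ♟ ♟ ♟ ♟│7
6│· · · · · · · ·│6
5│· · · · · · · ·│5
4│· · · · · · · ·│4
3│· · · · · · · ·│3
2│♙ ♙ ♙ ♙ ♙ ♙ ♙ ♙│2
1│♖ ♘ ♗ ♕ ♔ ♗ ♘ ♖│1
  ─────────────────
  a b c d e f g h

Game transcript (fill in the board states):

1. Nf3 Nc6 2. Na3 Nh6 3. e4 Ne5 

  a b c d e f g h
  ─────────────────
8│♜ · ♝ ♛ ♚ ♝ · ♜│8
7│♟ ♟ ♟ ♟ ♟ ♟ ♟ ♟│7
6│· · · · · · · ♞│6
5│· · · · ♞ · · ·│5
4│· · · · ♙ · · ·│4
3│♘ · · · · ♘ · ·│3
2│♙ ♙ ♙ ♙ · ♙ ♙ ♙│2
1│♖ · ♗ ♕ ♔ ♗ · ♖│1
  ─────────────────
  a b c d e f g h

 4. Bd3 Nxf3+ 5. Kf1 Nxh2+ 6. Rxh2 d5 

  a b c d e f g h
  ─────────────────
8│♜ · ♝ ♛ ♚ ♝ · ♜│8
7│♟ ♟ ♟ · ♟ ♟ ♟ ♟│7
6│· · · · · · · ♞│6
5│· · · ♟ · · · ·│5
4│· · · · ♙ · · ·│4
3│♘ · · ♗ · · · ·│3
2│♙ ♙ ♙ ♙ · ♙ ♙ ♖│2
1│♖ · ♗ ♕ · ♔ · ·│1
  ─────────────────
  a b c d e f g h

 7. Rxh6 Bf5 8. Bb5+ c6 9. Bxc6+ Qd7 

  a b c d e f g h
  ─────────────────
8│♜ · · · ♚ ♝ · ♜│8
7│♟ ♟ · ♛ ♟ ♟ ♟ ♟│7
6│· · ♗ · · · · ♖│6
5│· · · ♟ · ♝ · ·│5
4│· · · · ♙ · · ·│4
3│♘ · · · · · · ·│3
2│♙ ♙ ♙ ♙ · ♙ ♙ ·│2
1│♖ · ♗ ♕ · ♔ · ·│1
  ─────────────────
  a b c d e f g h

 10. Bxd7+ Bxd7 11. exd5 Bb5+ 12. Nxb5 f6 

  a b c d e f g h
  ─────────────────
8│♜ · · · ♚ ♝ · ♜│8
7│♟ ♟ · · ♟ · ♟ ♟│7
6│· · · · · ♟ · ♖│6
5│· ♘ · ♙ · · · ·│5
4│· · · · · · · ·│4
3│· · · · · · · ·│3
2│♙ ♙ ♙ ♙ · ♙ ♙ ·│2
1│♖ · ♗ ♕ · ♔ · ·│1
  ─────────────────
  a b c d e f g h



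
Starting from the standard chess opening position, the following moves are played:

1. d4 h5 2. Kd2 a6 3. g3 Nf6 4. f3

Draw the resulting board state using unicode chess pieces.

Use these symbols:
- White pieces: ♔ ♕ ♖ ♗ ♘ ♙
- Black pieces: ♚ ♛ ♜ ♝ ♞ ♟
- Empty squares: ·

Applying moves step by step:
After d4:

♜ ♞ ♝ ♛ ♚ ♝ ♞ ♜
♟ ♟ ♟ ♟ ♟ ♟ ♟ ♟
· · · · · · · ·
· · · · · · · ·
· · · ♙ · · · ·
· · · · · · · ·
♙ ♙ ♙ · ♙ ♙ ♙ ♙
♖ ♘ ♗ ♕ ♔ ♗ ♘ ♖


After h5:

♜ ♞ ♝ ♛ ♚ ♝ ♞ ♜
♟ ♟ ♟ ♟ ♟ ♟ ♟ ·
· · · · · · · ·
· · · · · · · ♟
· · · ♙ · · · ·
· · · · · · · ·
♙ ♙ ♙ · ♙ ♙ ♙ ♙
♖ ♘ ♗ ♕ ♔ ♗ ♘ ♖


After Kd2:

♜ ♞ ♝ ♛ ♚ ♝ ♞ ♜
♟ ♟ ♟ ♟ ♟ ♟ ♟ ·
· · · · · · · ·
· · · · · · · ♟
· · · ♙ · · · ·
· · · · · · · ·
♙ ♙ ♙ ♔ ♙ ♙ ♙ ♙
♖ ♘ ♗ ♕ · ♗ ♘ ♖


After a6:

♜ ♞ ♝ ♛ ♚ ♝ ♞ ♜
· ♟ ♟ ♟ ♟ ♟ ♟ ·
♟ · · · · · · ·
· · · · · · · ♟
· · · ♙ · · · ·
· · · · · · · ·
♙ ♙ ♙ ♔ ♙ ♙ ♙ ♙
♖ ♘ ♗ ♕ · ♗ ♘ ♖


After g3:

♜ ♞ ♝ ♛ ♚ ♝ ♞ ♜
· ♟ ♟ ♟ ♟ ♟ ♟ ·
♟ · · · · · · ·
· · · · · · · ♟
· · · ♙ · · · ·
· · · · · · ♙ ·
♙ ♙ ♙ ♔ ♙ ♙ · ♙
♖ ♘ ♗ ♕ · ♗ ♘ ♖


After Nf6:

♜ ♞ ♝ ♛ ♚ ♝ · ♜
· ♟ ♟ ♟ ♟ ♟ ♟ ·
♟ · · · · ♞ · ·
· · · · · · · ♟
· · · ♙ · · · ·
· · · · · · ♙ ·
♙ ♙ ♙ ♔ ♙ ♙ · ♙
♖ ♘ ♗ ♕ · ♗ ♘ ♖


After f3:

♜ ♞ ♝ ♛ ♚ ♝ · ♜
· ♟ ♟ ♟ ♟ ♟ ♟ ·
♟ · · · · ♞ · ·
· · · · · · · ♟
· · · ♙ · · · ·
· · · · · ♙ ♙ ·
♙ ♙ ♙ ♔ ♙ · · ♙
♖ ♘ ♗ ♕ · ♗ ♘ ♖



  a b c d e f g h
  ─────────────────
8│♜ ♞ ♝ ♛ ♚ ♝ · ♜│8
7│· ♟ ♟ ♟ ♟ ♟ ♟ ·│7
6│♟ · · · · ♞ · ·│6
5│· · · · · · · ♟│5
4│· · · ♙ · · · ·│4
3│· · · · · ♙ ♙ ·│3
2│♙ ♙ ♙ ♔ ♙ · · ♙│2
1│♖ ♘ ♗ ♕ · ♗ ♘ ♖│1
  ─────────────────
  a b c d e f g h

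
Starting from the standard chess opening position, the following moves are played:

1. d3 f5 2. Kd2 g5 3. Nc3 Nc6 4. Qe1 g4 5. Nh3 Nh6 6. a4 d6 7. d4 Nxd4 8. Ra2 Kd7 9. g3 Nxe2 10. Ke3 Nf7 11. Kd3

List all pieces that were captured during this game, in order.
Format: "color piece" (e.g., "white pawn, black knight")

Tracking captures:
  Nxd4: captured white pawn
  Nxe2: captured white pawn

white pawn, white pawn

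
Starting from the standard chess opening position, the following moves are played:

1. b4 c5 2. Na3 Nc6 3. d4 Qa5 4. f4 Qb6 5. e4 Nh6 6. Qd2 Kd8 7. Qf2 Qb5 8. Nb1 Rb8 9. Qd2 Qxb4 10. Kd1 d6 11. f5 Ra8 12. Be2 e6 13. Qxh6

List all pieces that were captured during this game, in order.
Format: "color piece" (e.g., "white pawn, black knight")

Tracking captures:
  Qxb4: captured white pawn
  Qxh6: captured black knight

white pawn, black knight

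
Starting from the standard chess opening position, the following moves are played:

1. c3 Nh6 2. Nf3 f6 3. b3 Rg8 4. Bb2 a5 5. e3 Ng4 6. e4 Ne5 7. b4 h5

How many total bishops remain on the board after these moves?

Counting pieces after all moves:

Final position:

  a b c d e f g h
  ─────────────────
8│♜ ♞ ♝ ♛ ♚ ♝ ♜ ·│8
7│· ♟ ♟ ♟ ♟ · ♟ ·│7
6│· · · · · ♟ · ·│6
5│♟ · · · ♞ · · ♟│5
4│· ♙ · · ♙ · · ·│4
3│· · ♙ · · ♘ · ·│3
2│♙ ♗ · ♙ · ♙ ♙ ♙│2
1│♖ ♘ · ♕ ♔ ♗ · ♖│1
  ─────────────────
  a b c d e f g h


4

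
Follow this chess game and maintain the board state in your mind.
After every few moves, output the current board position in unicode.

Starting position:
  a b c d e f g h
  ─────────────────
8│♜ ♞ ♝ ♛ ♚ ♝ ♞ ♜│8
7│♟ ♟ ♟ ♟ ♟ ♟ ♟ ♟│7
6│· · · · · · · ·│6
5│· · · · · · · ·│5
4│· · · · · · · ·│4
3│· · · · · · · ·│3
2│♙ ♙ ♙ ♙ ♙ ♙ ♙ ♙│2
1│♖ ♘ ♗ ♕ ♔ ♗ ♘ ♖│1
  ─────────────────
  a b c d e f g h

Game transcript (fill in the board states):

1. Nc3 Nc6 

  a b c d e f g h
  ─────────────────
8│♜ · ♝ ♛ ♚ ♝ ♞ ♜│8
7│♟ ♟ ♟ ♟ ♟ ♟ ♟ ♟│7
6│· · ♞ · · · · ·│6
5│· · · · · · · ·│5
4│· · · · · · · ·│4
3│· · ♘ · · · · ·│3
2│♙ ♙ ♙ ♙ ♙ ♙ ♙ ♙│2
1│♖ · ♗ ♕ ♔ ♗ ♘ ♖│1
  ─────────────────
  a b c d e f g h

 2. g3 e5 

  a b c d e f g h
  ─────────────────
8│♜ · ♝ ♛ ♚ ♝ ♞ ♜│8
7│♟ ♟ ♟ ♟ · ♟ ♟ ♟│7
6│· · ♞ · · · · ·│6
5│· · · · ♟ · · ·│5
4│· · · · · · · ·│4
3│· · ♘ · · · ♙ ·│3
2│♙ ♙ ♙ ♙ ♙ ♙ · ♙│2
1│♖ · ♗ ♕ ♔ ♗ ♘ ♖│1
  ─────────────────
  a b c d e f g h

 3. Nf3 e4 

  a b c d e f g h
  ─────────────────
8│♜ · ♝ ♛ ♚ ♝ ♞ ♜│8
7│♟ ♟ ♟ ♟ · ♟ ♟ ♟│7
6│· · ♞ · · · · ·│6
5│· · · · · · · ·│5
4│· · · · ♟ · · ·│4
3│· · ♘ · · ♘ ♙ ·│3
2│♙ ♙ ♙ ♙ ♙ ♙ · ♙│2
1│♖ · ♗ ♕ ♔ ♗ · ♖│1
  ─────────────────
  a b c d e f g h

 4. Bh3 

  a b c d e f g h
  ─────────────────
8│♜ · ♝ ♛ ♚ ♝ ♞ ♜│8
7│♟ ♟ ♟ ♟ · ♟ ♟ ♟│7
6│· · ♞ · · · · ·│6
5│· · · · · · · ·│5
4│· · · · ♟ · · ·│4
3│· · ♘ · · ♘ ♙ ♗│3
2│♙ ♙ ♙ ♙ ♙ ♙ · ♙│2
1│♖ · ♗ ♕ ♔ · · ♖│1
  ─────────────────
  a b c d e f g h


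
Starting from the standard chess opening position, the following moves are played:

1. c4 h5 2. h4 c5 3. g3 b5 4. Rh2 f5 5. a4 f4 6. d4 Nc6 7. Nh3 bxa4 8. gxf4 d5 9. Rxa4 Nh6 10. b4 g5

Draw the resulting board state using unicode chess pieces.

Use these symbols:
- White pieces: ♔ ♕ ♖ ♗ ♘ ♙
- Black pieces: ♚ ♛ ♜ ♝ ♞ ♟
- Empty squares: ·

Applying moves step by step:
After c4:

♜ ♞ ♝ ♛ ♚ ♝ ♞ ♜
♟ ♟ ♟ ♟ ♟ ♟ ♟ ♟
· · · · · · · ·
· · · · · · · ·
· · ♙ · · · · ·
· · · · · · · ·
♙ ♙ · ♙ ♙ ♙ ♙ ♙
♖ ♘ ♗ ♕ ♔ ♗ ♘ ♖


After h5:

♜ ♞ ♝ ♛ ♚ ♝ ♞ ♜
♟ ♟ ♟ ♟ ♟ ♟ ♟ ·
· · · · · · · ·
· · · · · · · ♟
· · ♙ · · · · ·
· · · · · · · ·
♙ ♙ · ♙ ♙ ♙ ♙ ♙
♖ ♘ ♗ ♕ ♔ ♗ ♘ ♖


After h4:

♜ ♞ ♝ ♛ ♚ ♝ ♞ ♜
♟ ♟ ♟ ♟ ♟ ♟ ♟ ·
· · · · · · · ·
· · · · · · · ♟
· · ♙ · · · · ♙
· · · · · · · ·
♙ ♙ · ♙ ♙ ♙ ♙ ·
♖ ♘ ♗ ♕ ♔ ♗ ♘ ♖


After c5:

♜ ♞ ♝ ♛ ♚ ♝ ♞ ♜
♟ ♟ · ♟ ♟ ♟ ♟ ·
· · · · · · · ·
· · ♟ · · · · ♟
· · ♙ · · · · ♙
· · · · · · · ·
♙ ♙ · ♙ ♙ ♙ ♙ ·
♖ ♘ ♗ ♕ ♔ ♗ ♘ ♖


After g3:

♜ ♞ ♝ ♛ ♚ ♝ ♞ ♜
♟ ♟ · ♟ ♟ ♟ ♟ ·
· · · · · · · ·
· · ♟ · · · · ♟
· · ♙ · · · · ♙
· · · · · · ♙ ·
♙ ♙ · ♙ ♙ ♙ · ·
♖ ♘ ♗ ♕ ♔ ♗ ♘ ♖


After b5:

♜ ♞ ♝ ♛ ♚ ♝ ♞ ♜
♟ · · ♟ ♟ ♟ ♟ ·
· · · · · · · ·
· ♟ ♟ · · · · ♟
· · ♙ · · · · ♙
· · · · · · ♙ ·
♙ ♙ · ♙ ♙ ♙ · ·
♖ ♘ ♗ ♕ ♔ ♗ ♘ ♖


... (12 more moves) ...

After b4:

♜ · ♝ ♛ ♚ ♝ · ♜
♟ · · · ♟ · ♟ ·
· · ♞ · · · · ♞
· · ♟ ♟ · · · ♟
♖ ♙ ♙ ♙ · ♙ · ♙
· · · · · · · ♘
· · · · ♙ ♙ · ♖
· ♘ ♗ ♕ ♔ ♗ · ·


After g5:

♜ · ♝ ♛ ♚ ♝ · ♜
♟ · · · ♟ · · ·
· · ♞ · · · · ♞
· · ♟ ♟ · · ♟ ♟
♖ ♙ ♙ ♙ · ♙ · ♙
· · · · · · · ♘
· · · · ♙ ♙ · ♖
· ♘ ♗ ♕ ♔ ♗ · ·



  a b c d e f g h
  ─────────────────
8│♜ · ♝ ♛ ♚ ♝ · ♜│8
7│♟ · · · ♟ · · ·│7
6│· · ♞ · · · · ♞│6
5│· · ♟ ♟ · · ♟ ♟│5
4│♖ ♙ ♙ ♙ · ♙ · ♙│4
3│· · · · · · · ♘│3
2│· · · · ♙ ♙ · ♖│2
1│· ♘ ♗ ♕ ♔ ♗ · ·│1
  ─────────────────
  a b c d e f g h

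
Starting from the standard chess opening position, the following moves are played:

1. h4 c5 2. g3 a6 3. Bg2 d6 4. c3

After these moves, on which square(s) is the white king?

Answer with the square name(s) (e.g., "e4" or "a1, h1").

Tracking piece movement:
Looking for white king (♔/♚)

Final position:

  a b c d e f g h
  ─────────────────
8│♜ ♞ ♝ ♛ ♚ ♝ ♞ ♜│8
7│· ♟ · · ♟ ♟ ♟ ♟│7
6│♟ · · ♟ · · · ·│6
5│· · ♟ · · · · ·│5
4│· · · · · · · ♙│4
3│· · ♙ · · · ♙ ·│3
2│♙ ♙ · ♙ ♙ ♙ ♗ ·│2
1│♖ ♘ ♗ ♕ ♔ · ♘ ♖│1
  ─────────────────
  a b c d e f g h


e1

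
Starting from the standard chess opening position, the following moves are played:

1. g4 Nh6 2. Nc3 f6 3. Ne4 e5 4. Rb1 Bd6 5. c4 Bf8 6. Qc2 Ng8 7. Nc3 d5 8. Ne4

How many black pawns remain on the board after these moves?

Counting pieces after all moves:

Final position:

  a b c d e f g h
  ─────────────────
8│♜ ♞ ♝ ♛ ♚ ♝ ♞ ♜│8
7│♟ ♟ ♟ · · · ♟ ♟│7
6│· · · · · ♟ · ·│6
5│· · · ♟ ♟ · · ·│5
4│· · ♙ · ♘ · ♙ ·│4
3│· · · · · · · ·│3
2│♙ ♙ ♕ ♙ ♙ ♙ · ♙│2
1│· ♖ ♗ · ♔ ♗ ♘ ♖│1
  ─────────────────
  a b c d e f g h


8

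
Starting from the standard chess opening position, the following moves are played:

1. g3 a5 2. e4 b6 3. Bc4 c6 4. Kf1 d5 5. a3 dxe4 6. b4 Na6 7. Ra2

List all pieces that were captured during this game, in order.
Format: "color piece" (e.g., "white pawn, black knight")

Tracking captures:
  dxe4: captured white pawn

white pawn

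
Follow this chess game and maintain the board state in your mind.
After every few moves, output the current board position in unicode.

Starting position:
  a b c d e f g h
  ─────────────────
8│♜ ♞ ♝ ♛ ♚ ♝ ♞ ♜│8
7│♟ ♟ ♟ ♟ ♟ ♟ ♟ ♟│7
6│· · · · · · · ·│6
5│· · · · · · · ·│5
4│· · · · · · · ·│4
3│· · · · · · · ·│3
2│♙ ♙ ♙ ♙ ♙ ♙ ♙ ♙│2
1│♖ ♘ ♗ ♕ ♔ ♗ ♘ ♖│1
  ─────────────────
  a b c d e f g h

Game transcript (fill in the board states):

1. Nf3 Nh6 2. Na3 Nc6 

  a b c d e f g h
  ─────────────────
8│♜ · ♝ ♛ ♚ ♝ · ♜│8
7│♟ ♟ ♟ ♟ ♟ ♟ ♟ ♟│7
6│· · ♞ · · · · ♞│6
5│· · · · · · · ·│5
4│· · · · · · · ·│4
3│♘ · · · · ♘ · ·│3
2│♙ ♙ ♙ ♙ ♙ ♙ ♙ ♙│2
1│♖ · ♗ ♕ ♔ ♗ · ♖│1
  ─────────────────
  a b c d e f g h

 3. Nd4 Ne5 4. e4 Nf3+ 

  a b c d e f g h
  ─────────────────
8│♜ · ♝ ♛ ♚ ♝ · ♜│8
7│♟ ♟ ♟ ♟ ♟ ♟ ♟ ♟│7
6│· · · · · · · ♞│6
5│· · · · · · · ·│5
4│· · · ♘ ♙ · · ·│4
3│♘ · · · · ♞ · ·│3
2│♙ ♙ ♙ ♙ · ♙ ♙ ♙│2
1│♖ · ♗ ♕ ♔ ♗ · ♖│1
  ─────────────────
  a b c d e f g h

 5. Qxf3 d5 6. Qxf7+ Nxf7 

  a b c d e f g h
  ─────────────────
8│♜ · ♝ ♛ ♚ ♝ · ♜│8
7│♟ ♟ ♟ · ♟ ♞ ♟ ♟│7
6│· · · · · · · ·│6
5│· · · ♟ · · · ·│5
4│· · · ♘ ♙ · · ·│4
3│♘ · · · · · · ·│3
2│♙ ♙ ♙ ♙ · ♙ ♙ ♙│2
1│♖ · ♗ · ♔ ♗ · ♖│1
  ─────────────────
  a b c d e f g h

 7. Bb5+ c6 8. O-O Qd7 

  a b c d e f g h
  ─────────────────
8│♜ · ♝ · ♚ ♝ · ♜│8
7│♟ ♟ · ♛ ♟ ♞ ♟ ♟│7
6│· · ♟ · · · · ·│6
5│· ♗ · ♟ · · · ·│5
4│· · · ♘ ♙ · · ·│4
3│♘ · · · · · · ·│3
2│♙ ♙ ♙ ♙ · ♙ ♙ ♙│2
1│♖ · ♗ · · ♖ ♔ ·│1
  ─────────────────
  a b c d e f g h

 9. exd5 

  a b c d e f g h
  ─────────────────
8│♜ · ♝ · ♚ ♝ · ♜│8
7│♟ ♟ · ♛ ♟ ♞ ♟ ♟│7
6│· · ♟ · · · · ·│6
5│· ♗ · ♙ · · · ·│5
4│· · · ♘ · · · ·│4
3│♘ · · · · · · ·│3
2│♙ ♙ ♙ ♙ · ♙ ♙ ♙│2
1│♖ · ♗ · · ♖ ♔ ·│1
  ─────────────────
  a b c d e f g h


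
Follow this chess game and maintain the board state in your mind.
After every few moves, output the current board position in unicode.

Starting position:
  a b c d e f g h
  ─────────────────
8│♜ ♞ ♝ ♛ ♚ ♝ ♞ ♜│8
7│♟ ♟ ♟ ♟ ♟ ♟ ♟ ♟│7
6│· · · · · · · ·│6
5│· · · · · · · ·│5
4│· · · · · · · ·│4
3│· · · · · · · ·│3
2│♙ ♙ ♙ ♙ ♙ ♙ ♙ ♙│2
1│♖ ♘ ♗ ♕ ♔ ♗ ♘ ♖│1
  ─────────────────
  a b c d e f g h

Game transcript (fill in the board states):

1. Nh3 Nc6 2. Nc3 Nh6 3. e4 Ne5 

  a b c d e f g h
  ─────────────────
8│♜ · ♝ ♛ ♚ ♝ · ♜│8
7│♟ ♟ ♟ ♟ ♟ ♟ ♟ ♟│7
6│· · · · · · · ♞│6
5│· · · · ♞ · · ·│5
4│· · · · ♙ · · ·│4
3│· · ♘ · · · · ♘│3
2│♙ ♙ ♙ ♙ · ♙ ♙ ♙│2
1│♖ · ♗ ♕ ♔ ♗ · ♖│1
  ─────────────────
  a b c d e f g h

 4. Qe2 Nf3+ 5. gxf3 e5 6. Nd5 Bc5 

  a b c d e f g h
  ─────────────────
8│♜ · ♝ ♛ ♚ · · ♜│8
7│♟ ♟ ♟ ♟ · ♟ ♟ ♟│7
6│· · · · · · · ♞│6
5│· · ♝ ♘ ♟ · · ·│5
4│· · · · ♙ · · ·│4
3│· · · · · ♙ · ♘│3
2│♙ ♙ ♙ ♙ ♕ ♙ · ♙│2
1│♖ · ♗ · ♔ ♗ · ♖│1
  ─────────────────
  a b c d e f g h

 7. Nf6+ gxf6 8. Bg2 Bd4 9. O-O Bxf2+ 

  a b c d e f g h
  ─────────────────
8│♜ · ♝ ♛ ♚ · · ♜│8
7│♟ ♟ ♟ ♟ · ♟ · ♟│7
6│· · · · · ♟ · ♞│6
5│· · · · ♟ · · ·│5
4│· · · · ♙ · · ·│4
3│· · · · · ♙ · ♘│3
2│♙ ♙ ♙ ♙ ♕ ♝ ♗ ♙│2
1│♖ · ♗ · · ♖ ♔ ·│1
  ─────────────────
  a b c d e f g h

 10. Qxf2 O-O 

  a b c d e f g h
  ─────────────────
8│♜ · ♝ ♛ · ♜ ♚ ·│8
7│♟ ♟ ♟ ♟ · ♟ · ♟│7
6│· · · · · ♟ · ♞│6
5│· · · · ♟ · · ·│5
4│· · · · ♙ · · ·│4
3│· · · · · ♙ · ♘│3
2│♙ ♙ ♙ ♙ · ♕ ♗ ♙│2
1│♖ · ♗ · · ♖ ♔ ·│1
  ─────────────────
  a b c d e f g h


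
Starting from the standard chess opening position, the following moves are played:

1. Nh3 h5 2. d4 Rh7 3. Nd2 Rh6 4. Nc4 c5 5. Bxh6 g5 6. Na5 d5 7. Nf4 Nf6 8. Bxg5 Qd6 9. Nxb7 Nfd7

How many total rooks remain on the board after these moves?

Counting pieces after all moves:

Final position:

  a b c d e f g h
  ─────────────────
8│♜ ♞ ♝ · ♚ ♝ · ·│8
7│♟ ♘ · ♞ ♟ ♟ · ·│7
6│· · · ♛ · · · ·│6
5│· · ♟ ♟ · · ♗ ♟│5
4│· · · ♙ · ♘ · ·│4
3│· · · · · · · ·│3
2│♙ ♙ ♙ · ♙ ♙ ♙ ♙│2
1│♖ · · ♕ ♔ ♗ · ♖│1
  ─────────────────
  a b c d e f g h


3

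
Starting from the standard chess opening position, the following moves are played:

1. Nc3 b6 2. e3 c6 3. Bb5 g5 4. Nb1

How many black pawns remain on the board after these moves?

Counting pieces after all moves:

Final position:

  a b c d e f g h
  ─────────────────
8│♜ ♞ ♝ ♛ ♚ ♝ ♞ ♜│8
7│♟ · · ♟ ♟ ♟ · ♟│7
6│· ♟ ♟ · · · · ·│6
5│· ♗ · · · · ♟ ·│5
4│· · · · · · · ·│4
3│· · · · ♙ · · ·│3
2│♙ ♙ ♙ ♙ · ♙ ♙ ♙│2
1│♖ ♘ ♗ ♕ ♔ · ♘ ♖│1
  ─────────────────
  a b c d e f g h


8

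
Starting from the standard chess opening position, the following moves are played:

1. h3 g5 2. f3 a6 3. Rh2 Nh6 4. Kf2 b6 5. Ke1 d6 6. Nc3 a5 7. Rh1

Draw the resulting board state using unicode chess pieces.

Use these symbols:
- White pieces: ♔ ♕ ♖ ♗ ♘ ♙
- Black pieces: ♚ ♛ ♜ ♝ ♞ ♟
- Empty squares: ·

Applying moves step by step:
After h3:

♜ ♞ ♝ ♛ ♚ ♝ ♞ ♜
♟ ♟ ♟ ♟ ♟ ♟ ♟ ♟
· · · · · · · ·
· · · · · · · ·
· · · · · · · ·
· · · · · · · ♙
♙ ♙ ♙ ♙ ♙ ♙ ♙ ·
♖ ♘ ♗ ♕ ♔ ♗ ♘ ♖


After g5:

♜ ♞ ♝ ♛ ♚ ♝ ♞ ♜
♟ ♟ ♟ ♟ ♟ ♟ · ♟
· · · · · · · ·
· · · · · · ♟ ·
· · · · · · · ·
· · · · · · · ♙
♙ ♙ ♙ ♙ ♙ ♙ ♙ ·
♖ ♘ ♗ ♕ ♔ ♗ ♘ ♖


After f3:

♜ ♞ ♝ ♛ ♚ ♝ ♞ ♜
♟ ♟ ♟ ♟ ♟ ♟ · ♟
· · · · · · · ·
· · · · · · ♟ ·
· · · · · · · ·
· · · · · ♙ · ♙
♙ ♙ ♙ ♙ ♙ · ♙ ·
♖ ♘ ♗ ♕ ♔ ♗ ♘ ♖


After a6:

♜ ♞ ♝ ♛ ♚ ♝ ♞ ♜
· ♟ ♟ ♟ ♟ ♟ · ♟
♟ · · · · · · ·
· · · · · · ♟ ·
· · · · · · · ·
· · · · · ♙ · ♙
♙ ♙ ♙ ♙ ♙ · ♙ ·
♖ ♘ ♗ ♕ ♔ ♗ ♘ ♖


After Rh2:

♜ ♞ ♝ ♛ ♚ ♝ ♞ ♜
· ♟ ♟ ♟ ♟ ♟ · ♟
♟ · · · · · · ·
· · · · · · ♟ ·
· · · · · · · ·
· · · · · ♙ · ♙
♙ ♙ ♙ ♙ ♙ · ♙ ♖
♖ ♘ ♗ ♕ ♔ ♗ ♘ ·


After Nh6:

♜ ♞ ♝ ♛ ♚ ♝ · ♜
· ♟ ♟ ♟ ♟ ♟ · ♟
♟ · · · · · · ♞
· · · · · · ♟ ·
· · · · · · · ·
· · · · · ♙ · ♙
♙ ♙ ♙ ♙ ♙ · ♙ ♖
♖ ♘ ♗ ♕ ♔ ♗ ♘ ·


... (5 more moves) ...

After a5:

♜ ♞ ♝ ♛ ♚ ♝ · ♜
· · ♟ · ♟ ♟ · ♟
· ♟ · ♟ · · · ♞
♟ · · · · · ♟ ·
· · · · · · · ·
· · ♘ · · ♙ · ♙
♙ ♙ ♙ ♙ ♙ · ♙ ♖
♖ · ♗ ♕ ♔ ♗ ♘ ·


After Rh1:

♜ ♞ ♝ ♛ ♚ ♝ · ♜
· · ♟ · ♟ ♟ · ♟
· ♟ · ♟ · · · ♞
♟ · · · · · ♟ ·
· · · · · · · ·
· · ♘ · · ♙ · ♙
♙ ♙ ♙ ♙ ♙ · ♙ ·
♖ · ♗ ♕ ♔ ♗ ♘ ♖



  a b c d e f g h
  ─────────────────
8│♜ ♞ ♝ ♛ ♚ ♝ · ♜│8
7│· · ♟ · ♟ ♟ · ♟│7
6│· ♟ · ♟ · · · ♞│6
5│♟ · · · · · ♟ ·│5
4│· · · · · · · ·│4
3│· · ♘ · · ♙ · ♙│3
2│♙ ♙ ♙ ♙ ♙ · ♙ ·│2
1│♖ · ♗ ♕ ♔ ♗ ♘ ♖│1
  ─────────────────
  a b c d e f g h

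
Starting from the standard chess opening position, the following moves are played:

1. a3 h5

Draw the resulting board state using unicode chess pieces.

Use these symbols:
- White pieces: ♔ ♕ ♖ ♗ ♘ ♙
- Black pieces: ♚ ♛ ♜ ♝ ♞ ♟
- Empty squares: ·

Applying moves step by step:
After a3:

♜ ♞ ♝ ♛ ♚ ♝ ♞ ♜
♟ ♟ ♟ ♟ ♟ ♟ ♟ ♟
· · · · · · · ·
· · · · · · · ·
· · · · · · · ·
♙ · · · · · · ·
· ♙ ♙ ♙ ♙ ♙ ♙ ♙
♖ ♘ ♗ ♕ ♔ ♗ ♘ ♖


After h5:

♜ ♞ ♝ ♛ ♚ ♝ ♞ ♜
♟ ♟ ♟ ♟ ♟ ♟ ♟ ·
· · · · · · · ·
· · · · · · · ♟
· · · · · · · ·
♙ · · · · · · ·
· ♙ ♙ ♙ ♙ ♙ ♙ ♙
♖ ♘ ♗ ♕ ♔ ♗ ♘ ♖



  a b c d e f g h
  ─────────────────
8│♜ ♞ ♝ ♛ ♚ ♝ ♞ ♜│8
7│♟ ♟ ♟ ♟ ♟ ♟ ♟ ·│7
6│· · · · · · · ·│6
5│· · · · · · · ♟│5
4│· · · · · · · ·│4
3│♙ · · · · · · ·│3
2│· ♙ ♙ ♙ ♙ ♙ ♙ ♙│2
1│♖ ♘ ♗ ♕ ♔ ♗ ♘ ♖│1
  ─────────────────
  a b c d e f g h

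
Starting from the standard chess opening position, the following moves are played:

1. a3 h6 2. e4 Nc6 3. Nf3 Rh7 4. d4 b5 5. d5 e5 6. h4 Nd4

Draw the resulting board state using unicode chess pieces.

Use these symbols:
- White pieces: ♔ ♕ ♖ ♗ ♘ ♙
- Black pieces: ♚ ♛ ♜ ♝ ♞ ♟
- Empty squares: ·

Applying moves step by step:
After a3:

♜ ♞ ♝ ♛ ♚ ♝ ♞ ♜
♟ ♟ ♟ ♟ ♟ ♟ ♟ ♟
· · · · · · · ·
· · · · · · · ·
· · · · · · · ·
♙ · · · · · · ·
· ♙ ♙ ♙ ♙ ♙ ♙ ♙
♖ ♘ ♗ ♕ ♔ ♗ ♘ ♖


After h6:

♜ ♞ ♝ ♛ ♚ ♝ ♞ ♜
♟ ♟ ♟ ♟ ♟ ♟ ♟ ·
· · · · · · · ♟
· · · · · · · ·
· · · · · · · ·
♙ · · · · · · ·
· ♙ ♙ ♙ ♙ ♙ ♙ ♙
♖ ♘ ♗ ♕ ♔ ♗ ♘ ♖


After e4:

♜ ♞ ♝ ♛ ♚ ♝ ♞ ♜
♟ ♟ ♟ ♟ ♟ ♟ ♟ ·
· · · · · · · ♟
· · · · · · · ·
· · · · ♙ · · ·
♙ · · · · · · ·
· ♙ ♙ ♙ · ♙ ♙ ♙
♖ ♘ ♗ ♕ ♔ ♗ ♘ ♖


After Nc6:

♜ · ♝ ♛ ♚ ♝ ♞ ♜
♟ ♟ ♟ ♟ ♟ ♟ ♟ ·
· · ♞ · · · · ♟
· · · · · · · ·
· · · · ♙ · · ·
♙ · · · · · · ·
· ♙ ♙ ♙ · ♙ ♙ ♙
♖ ♘ ♗ ♕ ♔ ♗ ♘ ♖


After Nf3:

♜ · ♝ ♛ ♚ ♝ ♞ ♜
♟ ♟ ♟ ♟ ♟ ♟ ♟ ·
· · ♞ · · · · ♟
· · · · · · · ·
· · · · ♙ · · ·
♙ · · · · ♘ · ·
· ♙ ♙ ♙ · ♙ ♙ ♙
♖ ♘ ♗ ♕ ♔ ♗ · ♖


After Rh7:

♜ · ♝ ♛ ♚ ♝ ♞ ·
♟ ♟ ♟ ♟ ♟ ♟ ♟ ♜
· · ♞ · · · · ♟
· · · · · · · ·
· · · · ♙ · · ·
♙ · · · · ♘ · ·
· ♙ ♙ ♙ · ♙ ♙ ♙
♖ ♘ ♗ ♕ ♔ ♗ · ♖


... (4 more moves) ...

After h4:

♜ · ♝ ♛ ♚ ♝ ♞ ·
♟ · ♟ ♟ · ♟ ♟ ♜
· · ♞ · · · · ♟
· ♟ · ♙ ♟ · · ·
· · · · ♙ · · ♙
♙ · · · · ♘ · ·
· ♙ ♙ · · ♙ ♙ ·
♖ ♘ ♗ ♕ ♔ ♗ · ♖


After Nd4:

♜ · ♝ ♛ ♚ ♝ ♞ ·
♟ · ♟ ♟ · ♟ ♟ ♜
· · · · · · · ♟
· ♟ · ♙ ♟ · · ·
· · · ♞ ♙ · · ♙
♙ · · · · ♘ · ·
· ♙ ♙ · · ♙ ♙ ·
♖ ♘ ♗ ♕ ♔ ♗ · ♖



  a b c d e f g h
  ─────────────────
8│♜ · ♝ ♛ ♚ ♝ ♞ ·│8
7│♟ · ♟ ♟ · ♟ ♟ ♜│7
6│· · · · · · · ♟│6
5│· ♟ · ♙ ♟ · · ·│5
4│· · · ♞ ♙ · · ♙│4
3│♙ · · · · ♘ · ·│3
2│· ♙ ♙ · · ♙ ♙ ·│2
1│♖ ♘ ♗ ♕ ♔ ♗ · ♖│1
  ─────────────────
  a b c d e f g h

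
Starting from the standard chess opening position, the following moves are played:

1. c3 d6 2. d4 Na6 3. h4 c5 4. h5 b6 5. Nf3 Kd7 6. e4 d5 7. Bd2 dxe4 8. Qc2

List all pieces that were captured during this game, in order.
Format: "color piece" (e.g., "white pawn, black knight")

Tracking captures:
  dxe4: captured white pawn

white pawn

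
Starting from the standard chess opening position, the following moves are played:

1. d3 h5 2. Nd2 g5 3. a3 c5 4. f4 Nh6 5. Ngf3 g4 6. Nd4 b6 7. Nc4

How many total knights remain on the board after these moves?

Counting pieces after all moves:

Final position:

  a b c d e f g h
  ─────────────────
8│♜ ♞ ♝ ♛ ♚ ♝ · ♜│8
7│♟ · · ♟ ♟ ♟ · ·│7
6│· ♟ · · · · · ♞│6
5│· · ♟ · · · · ♟│5
4│· · ♘ ♘ · ♙ ♟ ·│4
3│♙ · · ♙ · · · ·│3
2│· ♙ ♙ · ♙ · ♙ ♙│2
1│♖ · ♗ ♕ ♔ ♗ · ♖│1
  ─────────────────
  a b c d e f g h


4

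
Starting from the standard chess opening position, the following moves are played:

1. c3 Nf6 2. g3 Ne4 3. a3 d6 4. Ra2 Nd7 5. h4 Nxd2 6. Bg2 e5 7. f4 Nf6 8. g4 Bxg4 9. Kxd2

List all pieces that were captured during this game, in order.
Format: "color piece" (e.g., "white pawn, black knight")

Tracking captures:
  Nxd2: captured white pawn
  Bxg4: captured white pawn
  Kxd2: captured black knight

white pawn, white pawn, black knight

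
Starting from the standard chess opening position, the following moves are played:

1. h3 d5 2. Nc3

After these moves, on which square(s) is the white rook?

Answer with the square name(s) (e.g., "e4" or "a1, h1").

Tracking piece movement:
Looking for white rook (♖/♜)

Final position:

  a b c d e f g h
  ─────────────────
8│♜ ♞ ♝ ♛ ♚ ♝ ♞ ♜│8
7│♟ ♟ ♟ · ♟ ♟ ♟ ♟│7
6│· · · · · · · ·│6
5│· · · ♟ · · · ·│5
4│· · · · · · · ·│4
3│· · ♘ · · · · ♙│3
2│♙ ♙ ♙ ♙ ♙ ♙ ♙ ·│2
1│♖ · ♗ ♕ ♔ ♗ ♘ ♖│1
  ─────────────────
  a b c d e f g h


a1, h1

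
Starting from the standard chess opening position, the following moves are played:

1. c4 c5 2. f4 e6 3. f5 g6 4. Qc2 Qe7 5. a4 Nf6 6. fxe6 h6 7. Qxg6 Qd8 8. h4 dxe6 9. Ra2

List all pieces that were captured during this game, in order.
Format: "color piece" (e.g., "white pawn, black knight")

Tracking captures:
  fxe6: captured black pawn
  Qxg6: captured black pawn
  dxe6: captured white pawn

black pawn, black pawn, white pawn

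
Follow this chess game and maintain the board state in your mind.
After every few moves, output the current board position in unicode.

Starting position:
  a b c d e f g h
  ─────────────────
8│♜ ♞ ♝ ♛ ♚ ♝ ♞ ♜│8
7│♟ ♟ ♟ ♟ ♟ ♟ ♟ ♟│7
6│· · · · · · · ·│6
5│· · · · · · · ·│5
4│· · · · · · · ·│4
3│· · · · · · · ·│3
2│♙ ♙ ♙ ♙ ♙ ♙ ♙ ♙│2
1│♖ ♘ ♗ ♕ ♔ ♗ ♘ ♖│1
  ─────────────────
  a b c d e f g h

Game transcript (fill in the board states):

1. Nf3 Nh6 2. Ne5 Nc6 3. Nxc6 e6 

  a b c d e f g h
  ─────────────────
8│♜ · ♝ ♛ ♚ ♝ · ♜│8
7│♟ ♟ ♟ ♟ · ♟ ♟ ♟│7
6│· · ♘ · ♟ · · ♞│6
5│· · · · · · · ·│5
4│· · · · · · · ·│4
3│· · · · · · · ·│3
2│♙ ♙ ♙ ♙ ♙ ♙ ♙ ♙│2
1│♖ ♘ ♗ ♕ ♔ ♗ · ♖│1
  ─────────────────
  a b c d e f g h

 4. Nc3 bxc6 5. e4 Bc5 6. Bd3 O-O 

  a b c d e f g h
  ─────────────────
8│♜ · ♝ ♛ · ♜ ♚ ·│8
7│♟ · ♟ ♟ · ♟ ♟ ♟│7
6│· · ♟ · ♟ · · ♞│6
5│· · ♝ · · · · ·│5
4│· · · · ♙ · · ·│4
3│· · ♘ ♗ · · · ·│3
2│♙ ♙ ♙ ♙ · ♙ ♙ ♙│2
1│♖ · ♗ ♕ ♔ · · ♖│1
  ─────────────────
  a b c d e f g h

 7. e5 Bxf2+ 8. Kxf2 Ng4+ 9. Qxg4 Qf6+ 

  a b c d e f g h
  ─────────────────
8│♜ · ♝ · · ♜ ♚ ·│8
7│♟ · ♟ ♟ · ♟ ♟ ♟│7
6│· · ♟ · ♟ ♛ · ·│6
5│· · · · ♙ · · ·│5
4│· · · · · · ♕ ·│4
3│· · ♘ ♗ · · · ·│3
2│♙ ♙ ♙ ♙ · ♔ ♙ ♙│2
1│♖ · ♗ · · · · ♖│1
  ─────────────────
  a b c d e f g h

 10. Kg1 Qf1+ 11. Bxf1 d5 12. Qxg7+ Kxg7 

  a b c d e f g h
  ─────────────────
8│♜ · ♝ · · ♜ · ·│8
7│♟ · ♟ · · ♟ ♚ ♟│7
6│· · ♟ · ♟ · · ·│6
5│· · · ♟ ♙ · · ·│5
4│· · · · · · · ·│4
3│· · ♘ · · · · ·│3
2│♙ ♙ ♙ ♙ · · ♙ ♙│2
1│♖ · ♗ · · ♗ ♔ ♖│1
  ─────────────────
  a b c d e f g h

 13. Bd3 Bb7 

  a b c d e f g h
  ─────────────────
8│♜ · · · · ♜ · ·│8
7│♟ ♝ ♟ · · ♟ ♚ ♟│7
6│· · ♟ · ♟ · · ·│6
5│· · · ♟ ♙ · · ·│5
4│· · · · · · · ·│4
3│· · ♘ ♗ · · · ·│3
2│♙ ♙ ♙ ♙ · · ♙ ♙│2
1│♖ · ♗ · · · ♔ ♖│1
  ─────────────────
  a b c d e f g h


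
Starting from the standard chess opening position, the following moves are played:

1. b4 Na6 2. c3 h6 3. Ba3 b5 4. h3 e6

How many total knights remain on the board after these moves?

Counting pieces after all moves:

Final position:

  a b c d e f g h
  ─────────────────
8│♜ · ♝ ♛ ♚ ♝ ♞ ♜│8
7│♟ · ♟ ♟ · ♟ ♟ ·│7
6│♞ · · · ♟ · · ♟│6
5│· ♟ · · · · · ·│5
4│· ♙ · · · · · ·│4
3│♗ · ♙ · · · · ♙│3
2│♙ · · ♙ ♙ ♙ ♙ ·│2
1│♖ ♘ · ♕ ♔ ♗ ♘ ♖│1
  ─────────────────
  a b c d e f g h


4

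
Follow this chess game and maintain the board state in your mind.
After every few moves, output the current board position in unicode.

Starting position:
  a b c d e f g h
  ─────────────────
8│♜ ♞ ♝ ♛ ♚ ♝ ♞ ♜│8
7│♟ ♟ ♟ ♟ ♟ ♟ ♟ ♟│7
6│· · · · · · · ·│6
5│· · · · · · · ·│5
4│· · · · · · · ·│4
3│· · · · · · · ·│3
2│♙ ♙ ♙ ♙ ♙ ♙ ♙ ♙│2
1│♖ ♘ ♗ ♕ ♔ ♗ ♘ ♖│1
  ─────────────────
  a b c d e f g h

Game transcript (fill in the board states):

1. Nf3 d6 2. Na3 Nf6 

  a b c d e f g h
  ─────────────────
8│♜ ♞ ♝ ♛ ♚ ♝ · ♜│8
7│♟ ♟ ♟ · ♟ ♟ ♟ ♟│7
6│· · · ♟ · ♞ · ·│6
5│· · · · · · · ·│5
4│· · · · · · · ·│4
3│♘ · · · · ♘ · ·│3
2│♙ ♙ ♙ ♙ ♙ ♙ ♙ ♙│2
1│♖ · ♗ ♕ ♔ ♗ · ♖│1
  ─────────────────
  a b c d e f g h

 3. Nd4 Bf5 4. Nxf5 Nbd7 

  a b c d e f g h
  ─────────────────
8│♜ · · ♛ ♚ ♝ · ♜│8
7│♟ ♟ ♟ ♞ ♟ ♟ ♟ ♟│7
6│· · · ♟ · ♞ · ·│6
5│· · · · · ♘ · ·│5
4│· · · · · · · ·│4
3│♘ · · · · · · ·│3
2│♙ ♙ ♙ ♙ ♙ ♙ ♙ ♙│2
1│♖ · ♗ ♕ ♔ ♗ · ♖│1
  ─────────────────
  a b c d e f g h

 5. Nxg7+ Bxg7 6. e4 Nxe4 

  a b c d e f g h
  ─────────────────
8│♜ · · ♛ ♚ · · ♜│8
7│♟ ♟ ♟ ♞ ♟ ♟ ♝ ♟│7
6│· · · ♟ · · · ·│6
5│· · · · · · · ·│5
4│· · · · ♞ · · ·│4
3│♘ · · · · · · ·│3
2│♙ ♙ ♙ ♙ · ♙ ♙ ♙│2
1│♖ · ♗ ♕ ♔ ♗ · ♖│1
  ─────────────────
  a b c d e f g h

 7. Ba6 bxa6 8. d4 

  a b c d e f g h
  ─────────────────
8│♜ · · ♛ ♚ · · ♜│8
7│♟ · ♟ ♞ ♟ ♟ ♝ ♟│7
6│♟ · · ♟ · · · ·│6
5│· · · · · · · ·│5
4│· · · ♙ ♞ · · ·│4
3│♘ · · · · · · ·│3
2│♙ ♙ ♙ · · ♙ ♙ ♙│2
1│♖ · ♗ ♕ ♔ · · ♖│1
  ─────────────────
  a b c d e f g h


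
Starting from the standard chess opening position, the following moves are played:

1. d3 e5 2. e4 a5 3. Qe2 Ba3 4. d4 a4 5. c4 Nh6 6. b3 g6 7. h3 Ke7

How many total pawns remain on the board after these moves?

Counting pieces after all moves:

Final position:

  a b c d e f g h
  ─────────────────
8│♜ ♞ ♝ ♛ · · · ♜│8
7│· ♟ ♟ ♟ ♚ ♟ · ♟│7
6│· · · · · · ♟ ♞│6
5│· · · · ♟ · · ·│5
4│♟ · ♙ ♙ ♙ · · ·│4
3│♝ ♙ · · · · · ♙│3
2│♙ · · · ♕ ♙ ♙ ·│2
1│♖ ♘ ♗ · ♔ ♗ ♘ ♖│1
  ─────────────────
  a b c d e f g h


16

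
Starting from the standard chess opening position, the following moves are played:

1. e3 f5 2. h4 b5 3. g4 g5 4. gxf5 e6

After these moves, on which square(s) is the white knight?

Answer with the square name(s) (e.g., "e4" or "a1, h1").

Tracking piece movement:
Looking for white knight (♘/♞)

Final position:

  a b c d e f g h
  ─────────────────
8│♜ ♞ ♝ ♛ ♚ ♝ ♞ ♜│8
7│♟ · ♟ ♟ · · · ♟│7
6│· · · · ♟ · · ·│6
5│· ♟ · · · ♙ ♟ ·│5
4│· · · · · · · ♙│4
3│· · · · ♙ · · ·│3
2│♙ ♙ ♙ ♙ · ♙ · ·│2
1│♖ ♘ ♗ ♕ ♔ ♗ ♘ ♖│1
  ─────────────────
  a b c d e f g h


b1, g1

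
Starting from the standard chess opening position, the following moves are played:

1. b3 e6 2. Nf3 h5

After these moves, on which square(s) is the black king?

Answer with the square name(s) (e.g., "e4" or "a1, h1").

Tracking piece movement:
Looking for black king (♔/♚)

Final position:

  a b c d e f g h
  ─────────────────
8│♜ ♞ ♝ ♛ ♚ ♝ ♞ ♜│8
7│♟ ♟ ♟ ♟ · ♟ ♟ ·│7
6│· · · · ♟ · · ·│6
5│· · · · · · · ♟│5
4│· · · · · · · ·│4
3│· ♙ · · · ♘ · ·│3
2│♙ · ♙ ♙ ♙ ♙ ♙ ♙│2
1│♖ ♘ ♗ ♕ ♔ ♗ · ♖│1
  ─────────────────
  a b c d e f g h


e8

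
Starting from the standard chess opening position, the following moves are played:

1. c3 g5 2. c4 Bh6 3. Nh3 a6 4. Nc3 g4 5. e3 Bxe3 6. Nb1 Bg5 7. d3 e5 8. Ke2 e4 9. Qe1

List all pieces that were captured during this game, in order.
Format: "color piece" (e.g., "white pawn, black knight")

Tracking captures:
  Bxe3: captured white pawn

white pawn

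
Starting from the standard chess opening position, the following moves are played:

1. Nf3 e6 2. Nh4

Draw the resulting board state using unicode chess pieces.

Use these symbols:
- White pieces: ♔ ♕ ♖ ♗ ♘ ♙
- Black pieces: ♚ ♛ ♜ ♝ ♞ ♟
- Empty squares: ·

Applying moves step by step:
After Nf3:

♜ ♞ ♝ ♛ ♚ ♝ ♞ ♜
♟ ♟ ♟ ♟ ♟ ♟ ♟ ♟
· · · · · · · ·
· · · · · · · ·
· · · · · · · ·
· · · · · ♘ · ·
♙ ♙ ♙ ♙ ♙ ♙ ♙ ♙
♖ ♘ ♗ ♕ ♔ ♗ · ♖


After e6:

♜ ♞ ♝ ♛ ♚ ♝ ♞ ♜
♟ ♟ ♟ ♟ · ♟ ♟ ♟
· · · · ♟ · · ·
· · · · · · · ·
· · · · · · · ·
· · · · · ♘ · ·
♙ ♙ ♙ ♙ ♙ ♙ ♙ ♙
♖ ♘ ♗ ♕ ♔ ♗ · ♖


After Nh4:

♜ ♞ ♝ ♛ ♚ ♝ ♞ ♜
♟ ♟ ♟ ♟ · ♟ ♟ ♟
· · · · ♟ · · ·
· · · · · · · ·
· · · · · · · ♘
· · · · · · · ·
♙ ♙ ♙ ♙ ♙ ♙ ♙ ♙
♖ ♘ ♗ ♕ ♔ ♗ · ♖



  a b c d e f g h
  ─────────────────
8│♜ ♞ ♝ ♛ ♚ ♝ ♞ ♜│8
7│♟ ♟ ♟ ♟ · ♟ ♟ ♟│7
6│· · · · ♟ · · ·│6
5│· · · · · · · ·│5
4│· · · · · · · ♘│4
3│· · · · · · · ·│3
2│♙ ♙ ♙ ♙ ♙ ♙ ♙ ♙│2
1│♖ ♘ ♗ ♕ ♔ ♗ · ♖│1
  ─────────────────
  a b c d e f g h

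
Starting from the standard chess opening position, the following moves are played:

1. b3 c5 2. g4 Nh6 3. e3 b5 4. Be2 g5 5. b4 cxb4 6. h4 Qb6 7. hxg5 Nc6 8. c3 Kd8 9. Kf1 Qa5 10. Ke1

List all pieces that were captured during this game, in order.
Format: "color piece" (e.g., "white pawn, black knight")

Tracking captures:
  cxb4: captured white pawn
  hxg5: captured black pawn

white pawn, black pawn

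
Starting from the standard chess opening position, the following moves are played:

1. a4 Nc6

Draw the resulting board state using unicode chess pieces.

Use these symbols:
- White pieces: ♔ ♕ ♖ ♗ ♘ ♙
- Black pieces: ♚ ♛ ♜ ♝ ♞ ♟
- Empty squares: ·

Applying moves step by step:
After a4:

♜ ♞ ♝ ♛ ♚ ♝ ♞ ♜
♟ ♟ ♟ ♟ ♟ ♟ ♟ ♟
· · · · · · · ·
· · · · · · · ·
♙ · · · · · · ·
· · · · · · · ·
· ♙ ♙ ♙ ♙ ♙ ♙ ♙
♖ ♘ ♗ ♕ ♔ ♗ ♘ ♖


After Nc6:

♜ · ♝ ♛ ♚ ♝ ♞ ♜
♟ ♟ ♟ ♟ ♟ ♟ ♟ ♟
· · ♞ · · · · ·
· · · · · · · ·
♙ · · · · · · ·
· · · · · · · ·
· ♙ ♙ ♙ ♙ ♙ ♙ ♙
♖ ♘ ♗ ♕ ♔ ♗ ♘ ♖



  a b c d e f g h
  ─────────────────
8│♜ · ♝ ♛ ♚ ♝ ♞ ♜│8
7│♟ ♟ ♟ ♟ ♟ ♟ ♟ ♟│7
6│· · ♞ · · · · ·│6
5│· · · · · · · ·│5
4│♙ · · · · · · ·│4
3│· · · · · · · ·│3
2│· ♙ ♙ ♙ ♙ ♙ ♙ ♙│2
1│♖ ♘ ♗ ♕ ♔ ♗ ♘ ♖│1
  ─────────────────
  a b c d e f g h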